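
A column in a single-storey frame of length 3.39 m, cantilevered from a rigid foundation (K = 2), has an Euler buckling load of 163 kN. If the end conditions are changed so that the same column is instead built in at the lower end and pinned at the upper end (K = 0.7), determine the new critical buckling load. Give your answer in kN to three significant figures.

P_cr ≈ 1330 kN

P_cr ∝ 1/K², so P_cr,new = P_cr,old × (K_old/K_new)² = 163 × (2/0.7)²
= 163 × 8.163 = 1330 kN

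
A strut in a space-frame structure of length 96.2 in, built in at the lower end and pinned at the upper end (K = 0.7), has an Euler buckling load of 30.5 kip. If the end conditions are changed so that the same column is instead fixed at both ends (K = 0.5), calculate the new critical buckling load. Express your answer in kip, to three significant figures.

P_cr ≈ 59.8 kip

P_cr ∝ 1/K², so P_cr,new = P_cr,old × (K_old/K_new)² = 30.5 × (0.7/0.5)²
= 30.5 × 1.960 = 59.8 kip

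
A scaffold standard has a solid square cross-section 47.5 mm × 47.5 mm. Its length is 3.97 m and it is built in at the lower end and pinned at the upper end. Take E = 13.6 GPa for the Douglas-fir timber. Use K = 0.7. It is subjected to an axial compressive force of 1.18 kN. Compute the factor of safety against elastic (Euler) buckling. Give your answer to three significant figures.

n ≈ 6.25

I = a⁴/12 = 47.5⁴/12 = 4.242×10^5 mm⁴
I = 4.242×10^5 mm⁴ = 4.242×10^-7 m⁴
Effective length L_e = K·L = 0.7 × 3.97 = 2.779 m
P_cr = π²EI / L_e² = π² × 13.6×10⁹ × 4.242×10^-7 / 2.779² = 7.373×10^3 N
Factor of safety n = P_cr / P = 7.3732 / 1.18 = 6.25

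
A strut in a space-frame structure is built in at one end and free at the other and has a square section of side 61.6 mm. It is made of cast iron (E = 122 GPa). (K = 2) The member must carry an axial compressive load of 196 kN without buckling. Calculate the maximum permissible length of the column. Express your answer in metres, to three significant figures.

L_max ≈ 1.36 m

I = a⁴/12 = 61.6⁴/12 = 1.200×10^6 mm⁴
I = 1.200×10^-6 m⁴
At the buckling limit P_cr = P = 1.960×10^5 N
From P_cr = π²EI/(K·L)²:  L = (1/K)·√(π²EI/P_cr) = (1/2)·√(π²×1.22×10^11×1.200×10^-6/1.960×10^5)
L = 1.36 m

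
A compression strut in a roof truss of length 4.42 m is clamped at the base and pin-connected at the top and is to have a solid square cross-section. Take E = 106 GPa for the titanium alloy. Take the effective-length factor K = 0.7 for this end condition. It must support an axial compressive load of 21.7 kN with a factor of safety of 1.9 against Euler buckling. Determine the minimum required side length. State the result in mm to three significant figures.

Required P_cr = n·P = 1.9 × 21.7 = 41.23 kN
L_e = K·L = 0.7 × 4.42 = 3.094 m
Required I = P_cr·L_e²/(π²E) = 4.123×10^4 × 3.094² / (π² × 1.06×10^11) = 3.773×10^-7 m⁴
I_req = 3.773×10^5 mm⁴
Solid square: I = a⁴/12  ⇒  a = (12I)^(1/4) = (12×3.773×10^5)^(1/4) = 46.1 mm

a ≈ 46.1 mm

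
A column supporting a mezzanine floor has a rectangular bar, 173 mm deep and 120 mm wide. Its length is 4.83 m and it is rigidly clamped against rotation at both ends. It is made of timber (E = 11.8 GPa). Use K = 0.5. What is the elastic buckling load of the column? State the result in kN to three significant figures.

Buckling occurs about the weak axis: I_min = h·b³/12 with b = 120 mm (the shorter side).
I_min = 173×120³/12 = 2.491×10^7 mm⁴
I = 2.491×10^7 mm⁴ = 2.491×10^-5 m⁴
Effective length L_e = K·L = 0.5 × 4.83 = 2.415 m
P_cr = π²EI / L_e² = π² × 11.8×10⁹ × 2.491×10^-5 / 2.415² = 4.975×10^5 N

P_cr ≈ 497 kN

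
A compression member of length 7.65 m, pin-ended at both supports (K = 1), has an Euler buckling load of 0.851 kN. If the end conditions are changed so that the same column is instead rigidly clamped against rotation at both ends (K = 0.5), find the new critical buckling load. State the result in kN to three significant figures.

P_cr ∝ 1/K², so P_cr,new = P_cr,old × (K_old/K_new)² = 0.851 × (1/0.5)²
= 0.851 × 4.000 = 3.40 kN

P_cr ≈ 3.40 kN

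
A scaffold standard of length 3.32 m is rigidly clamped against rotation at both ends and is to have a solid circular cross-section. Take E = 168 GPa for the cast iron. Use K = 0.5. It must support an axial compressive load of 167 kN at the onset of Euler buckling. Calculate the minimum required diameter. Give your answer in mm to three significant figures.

d ≈ 48.8 mm

L_e = K·L = 0.5 × 3.32 = 1.660 m
Required I = P_cr·L_e²/(π²E) = 1.670×10^5 × 1.660² / (π² × 1.68×10^11) = 2.775×10^-7 m⁴
I_req = 2.775×10^5 mm⁴
Solid circle: I = πd⁴/64  ⇒  d = (64I/π)^(1/4) = (64×2.775×10^5/π)^(1/4) = 48.8 mm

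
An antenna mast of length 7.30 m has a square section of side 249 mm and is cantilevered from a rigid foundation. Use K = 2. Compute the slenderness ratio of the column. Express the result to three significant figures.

λ ≈ 203

For a square r = a/√12 = 249/√12 = 71.88 mm
L_e = K·L = 2 × 7.30 m = 14.60 m = 14600 mm
λ = L_e / r_min = 14600 / 71.88 = 203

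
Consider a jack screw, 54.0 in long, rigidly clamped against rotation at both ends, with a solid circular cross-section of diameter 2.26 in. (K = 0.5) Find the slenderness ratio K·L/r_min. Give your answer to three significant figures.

λ ≈ 47.8

For a solid circle r = d/4 = 2.26/4 = 0.5650 in
L_e = K·L = 0.5 × 54.0 = 27.00 in
λ = L_e / r_min = 27.000 / 0.5650 = 47.8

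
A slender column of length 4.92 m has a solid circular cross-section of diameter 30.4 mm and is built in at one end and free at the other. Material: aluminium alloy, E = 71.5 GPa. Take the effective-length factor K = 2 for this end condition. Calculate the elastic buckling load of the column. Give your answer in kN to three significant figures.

P_cr ≈ 0.306 kN

I = πd⁴/64 = π×30.4⁴/64 = 4.192×10^4 mm⁴
I = 4.192×10^4 mm⁴ = 4.192×10^-8 m⁴
Effective length L_e = K·L = 2 × 4.92 = 9.840 m
P_cr = π²EI / L_e² = π² × 71.5×10⁹ × 4.192×10^-8 / 9.840² = 305.5 N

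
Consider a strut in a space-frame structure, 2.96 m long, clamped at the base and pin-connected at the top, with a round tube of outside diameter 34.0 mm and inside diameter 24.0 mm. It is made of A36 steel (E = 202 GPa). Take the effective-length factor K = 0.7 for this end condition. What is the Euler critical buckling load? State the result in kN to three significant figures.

d_o = 34.0 mm, d_i = 24.0 mm
I = π(d_o⁴ − d_i⁴)/64 = π(34.0⁴ − 24.00⁴)/64 = 4.931×10^4 mm⁴
I = 4.931×10^4 mm⁴ = 4.931×10^-8 m⁴
Effective length L_e = K·L = 0.7 × 2.96 = 2.072 m
P_cr = π²EI / L_e² = π² × 202×10⁹ × 4.931×10^-8 / 2.072² = 2.290×10^4 N

P_cr ≈ 22.9 kN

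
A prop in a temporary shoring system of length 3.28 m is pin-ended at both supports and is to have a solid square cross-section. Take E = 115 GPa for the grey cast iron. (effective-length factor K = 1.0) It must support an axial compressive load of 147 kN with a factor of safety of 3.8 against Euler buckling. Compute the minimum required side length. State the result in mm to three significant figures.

Required P_cr = n·P = 3.8 × 147 = 558.6 kN
L_e = K·L = 1 × 3.28 = 3.280 m
Required I = P_cr·L_e²/(π²E) = 5.586×10^5 × 3.280² / (π² × 1.15×10^11) = 5.295×10^-6 m⁴
I_req = 5.295×10^6 mm⁴
Solid square: I = a⁴/12  ⇒  a = (12I)^(1/4) = (12×5.295×10^6)^(1/4) = 89.3 mm

a ≈ 89.3 mm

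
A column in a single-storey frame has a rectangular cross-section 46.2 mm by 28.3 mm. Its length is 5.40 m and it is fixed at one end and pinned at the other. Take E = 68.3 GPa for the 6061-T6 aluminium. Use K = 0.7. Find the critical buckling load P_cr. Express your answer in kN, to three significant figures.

Buckling occurs about the weak axis: I_min = h·b³/12 with b = 28.3 mm (the shorter side).
I_min = 46.2×28.3³/12 = 8.726×10^4 mm⁴
I = 8.726×10^4 mm⁴ = 8.726×10^-8 m⁴
Effective length L_e = K·L = 0.7 × 5.40 = 3.780 m
P_cr = π²EI / L_e² = π² × 68.3×10⁹ × 8.726×10^-8 / 3.780² = 4.117×10^3 N

P_cr ≈ 4.12 kN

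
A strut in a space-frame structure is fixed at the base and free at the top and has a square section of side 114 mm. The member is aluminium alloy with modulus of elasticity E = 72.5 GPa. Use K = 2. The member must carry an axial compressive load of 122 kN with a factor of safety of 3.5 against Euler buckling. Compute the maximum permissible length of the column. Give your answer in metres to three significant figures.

L_max ≈ 2.43 m

I = a⁴/12 = 114⁴/12 = 1.407×10^7 mm⁴
I = 1.407×10^-5 m⁴
Required critical load P_cr = n·P = 3.5 × 122 = 427.0 kN = 4.270×10^5 N
From P_cr = π²EI/(K·L)²:  L = (1/K)·√(π²EI/P_cr) = (1/2)·√(π²×7.25×10^10×1.407×10^-5/4.270×10^5)
L = 2.43 m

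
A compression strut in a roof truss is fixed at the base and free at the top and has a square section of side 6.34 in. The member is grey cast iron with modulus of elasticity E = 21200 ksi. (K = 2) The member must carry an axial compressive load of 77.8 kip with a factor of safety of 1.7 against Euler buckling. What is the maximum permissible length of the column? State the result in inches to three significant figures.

L_max ≈ 231 in

I = a⁴/12 = 6.34⁴/12 = 134.6 in⁴
Required critical load P_cr = n·P = 1.7 × 77.8 = 132.3 kip = 1.323×10^5 lb
From P_cr = π²EI/(K·L)²:  L = (1/K)·√(π²EI/P_cr) = (1/2)·√(π²×2.12×10^7×134.6/1.323×10^5)
L = 231 in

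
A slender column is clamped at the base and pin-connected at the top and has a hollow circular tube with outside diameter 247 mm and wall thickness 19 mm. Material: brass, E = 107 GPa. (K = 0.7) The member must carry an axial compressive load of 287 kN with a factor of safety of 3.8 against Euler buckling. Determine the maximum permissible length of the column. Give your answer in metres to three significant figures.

Inner diameter d_i = 247 − 2×19 = 209.0 mm
I = π(d_o⁴ − d_i⁴)/64 = π(247⁴ − 209.0⁴)/64 = 8.905×10^7 mm⁴
I = 8.905×10^-5 m⁴
Required critical load P_cr = n·P = 3.8 × 287 = 1091 kN = 1.091×10^6 N
From P_cr = π²EI/(K·L)²:  L = (1/K)·√(π²EI/P_cr) = (1/0.7)·√(π²×1.07×10^11×8.905×10^-5/1.091×10^6)
L = 13.3 m

L_max ≈ 13.3 m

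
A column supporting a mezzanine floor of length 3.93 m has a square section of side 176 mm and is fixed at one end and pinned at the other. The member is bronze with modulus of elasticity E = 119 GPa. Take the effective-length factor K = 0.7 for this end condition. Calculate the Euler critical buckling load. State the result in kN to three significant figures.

P_cr ≈ 12400 kN

I = a⁴/12 = 176⁴/12 = 7.996×10^7 mm⁴
I = 7.996×10^7 mm⁴ = 7.996×10^-5 m⁴
Effective length L_e = K·L = 0.7 × 3.93 = 2.751 m
P_cr = π²EI / L_e² = π² × 119×10⁹ × 7.996×10^-5 / 2.751² = 1.241×10^7 N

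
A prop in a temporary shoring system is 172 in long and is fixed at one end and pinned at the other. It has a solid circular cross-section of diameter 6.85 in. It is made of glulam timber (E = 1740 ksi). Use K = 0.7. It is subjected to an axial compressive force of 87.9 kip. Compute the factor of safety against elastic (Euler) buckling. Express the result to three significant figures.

I = πd⁴/64 = π×6.85⁴/64 = 108.1 in⁴
Effective length L_e = K·L = 0.7 × 172 = 120.4 in
P_cr = π²EI / L_e² = π² × 1740×10³ × 108.1 / 120.4² = 1.280×10^5 lb
Factor of safety n = P_cr / P = 128.03 / 87.9 = 1.46

n ≈ 1.46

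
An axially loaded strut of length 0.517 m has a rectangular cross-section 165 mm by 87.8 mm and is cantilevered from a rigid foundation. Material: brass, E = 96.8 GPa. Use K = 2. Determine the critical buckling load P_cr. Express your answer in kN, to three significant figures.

P_cr ≈ 8320 kN

Buckling occurs about the weak axis: I_min = h·b³/12 with b = 87.8 mm (the shorter side).
I_min = 165×87.8³/12 = 9.306×10^6 mm⁴
I = 9.306×10^6 mm⁴ = 9.306×10^-6 m⁴
Effective length L_e = K·L = 2 × 0.517 = 1.034 m
P_cr = π²EI / L_e² = π² × 96.8×10⁹ × 9.306×10^-6 / 1.034² = 8.316×10^6 N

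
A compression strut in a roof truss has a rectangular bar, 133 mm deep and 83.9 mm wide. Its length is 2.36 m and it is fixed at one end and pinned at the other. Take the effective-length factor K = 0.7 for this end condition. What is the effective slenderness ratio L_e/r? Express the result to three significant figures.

λ ≈ 68.2

For a rectangle r_min = b/√12 = 83.9/√12 = 24.22 mm
L_e = K·L = 0.7 × 2.36 m = 1.652 m = 1652.0 mm
λ = L_e / r_min = 1652.0 / 24.22 = 68.2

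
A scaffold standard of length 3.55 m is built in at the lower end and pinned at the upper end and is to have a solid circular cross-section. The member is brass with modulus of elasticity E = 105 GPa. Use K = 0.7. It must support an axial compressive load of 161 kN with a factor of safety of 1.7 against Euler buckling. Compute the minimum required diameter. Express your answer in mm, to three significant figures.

d ≈ 75.9 mm

Required P_cr = n·P = 1.7 × 161 = 273.7 kN
L_e = K·L = 0.7 × 3.55 = 2.485 m
Required I = P_cr·L_e²/(π²E) = 2.737×10^5 × 2.485² / (π² × 1.05×10^11) = 1.631×10^-6 m⁴
I_req = 1.631×10^6 mm⁴
Solid circle: I = πd⁴/64  ⇒  d = (64I/π)^(1/4) = (64×1.631×10^6/π)^(1/4) = 75.9 mm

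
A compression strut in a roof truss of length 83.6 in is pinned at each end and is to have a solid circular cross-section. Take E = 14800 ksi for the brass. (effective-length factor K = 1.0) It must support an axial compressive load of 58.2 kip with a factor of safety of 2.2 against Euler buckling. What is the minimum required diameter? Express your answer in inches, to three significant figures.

Required P_cr = n·P = 2.2 × 58.2 = 128.0 kip
L_e = K·L = 1 × 83.6 = 83.60 in
Required I = P_cr·L_e²/(π²E) = 1.280×10^5 × 83.60² / (π² × 1.48×10^7) = 6.126 in⁴
Solid circle: I = πd⁴/64  ⇒  d = (64I/π)^(1/4) = (64×6.126/π)^(1/4) = 3.34 in

d ≈ 3.34 in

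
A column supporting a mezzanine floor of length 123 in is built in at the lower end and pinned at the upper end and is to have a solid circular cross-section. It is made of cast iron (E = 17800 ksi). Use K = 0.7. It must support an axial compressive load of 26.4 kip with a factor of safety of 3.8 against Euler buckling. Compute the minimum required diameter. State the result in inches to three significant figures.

Required P_cr = n·P = 3.8 × 26.4 = 100.3 kip
L_e = K·L = 0.7 × 123 = 86.10 in
Required I = P_cr·L_e²/(π²E) = 1.003×10^5 × 86.10² / (π² × 1.78×10^7) = 4.233 in⁴
Solid circle: I = πd⁴/64  ⇒  d = (64I/π)^(1/4) = (64×4.233/π)^(1/4) = 3.05 in

d ≈ 3.05 in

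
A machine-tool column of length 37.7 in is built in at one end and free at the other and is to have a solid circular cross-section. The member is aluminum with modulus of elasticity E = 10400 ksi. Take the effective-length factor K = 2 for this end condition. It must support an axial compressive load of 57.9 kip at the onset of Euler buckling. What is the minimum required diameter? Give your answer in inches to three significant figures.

L_e = K·L = 2 × 37.7 = 75.40 in
Required I = P_cr·L_e²/(π²E) = 5.790×10^4 × 75.40² / (π² × 1.04×10^7) = 3.207 in⁴
Solid circle: I = πd⁴/64  ⇒  d = (64I/π)^(1/4) = (64×3.207/π)^(1/4) = 2.84 in

d ≈ 2.84 in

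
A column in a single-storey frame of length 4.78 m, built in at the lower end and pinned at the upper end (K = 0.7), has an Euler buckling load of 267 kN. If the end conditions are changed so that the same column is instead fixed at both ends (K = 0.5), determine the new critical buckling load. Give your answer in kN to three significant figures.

P_cr ≈ 523 kN

P_cr ∝ 1/K², so P_cr,new = P_cr,old × (K_old/K_new)² = 267 × (0.7/0.5)²
= 267 × 1.960 = 523 kN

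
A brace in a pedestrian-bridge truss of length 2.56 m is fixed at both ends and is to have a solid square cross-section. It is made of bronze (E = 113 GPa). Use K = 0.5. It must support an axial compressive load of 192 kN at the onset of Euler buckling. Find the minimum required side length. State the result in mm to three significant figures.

a ≈ 42.9 mm

L_e = K·L = 0.5 × 2.56 = 1.280 m
Required I = P_cr·L_e²/(π²E) = 1.920×10^5 × 1.280² / (π² × 1.13×10^11) = 2.821×10^-7 m⁴
I_req = 2.821×10^5 mm⁴
Solid square: I = a⁴/12  ⇒  a = (12I)^(1/4) = (12×2.821×10^5)^(1/4) = 42.9 mm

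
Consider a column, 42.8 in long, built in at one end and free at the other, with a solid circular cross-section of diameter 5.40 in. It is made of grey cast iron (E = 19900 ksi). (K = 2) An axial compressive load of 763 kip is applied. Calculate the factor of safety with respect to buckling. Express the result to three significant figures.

n ≈ 1.47

I = πd⁴/64 = π×5.40⁴/64 = 41.74 in⁴
Effective length L_e = K·L = 2 × 42.8 = 85.60 in
P_cr = π²EI / L_e² = π² × 19900×10³ × 41.74 / 85.60² = 1.119×10^6 lb
Factor of safety n = P_cr / P = 1118.8 / 763 = 1.47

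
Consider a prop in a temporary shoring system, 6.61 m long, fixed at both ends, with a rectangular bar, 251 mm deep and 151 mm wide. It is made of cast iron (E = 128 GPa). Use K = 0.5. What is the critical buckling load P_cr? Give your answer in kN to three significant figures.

Buckling occurs about the weak axis: I_min = h·b³/12 with b = 151 mm (the shorter side).
I_min = 251×151³/12 = 7.202×10^7 mm⁴
I = 7.202×10^7 mm⁴ = 7.202×10^-5 m⁴
Effective length L_e = K·L = 0.5 × 6.61 = 3.305 m
P_cr = π²EI / L_e² = π² × 128×10⁹ × 7.202×10^-5 / 3.305² = 8.329×10^6 N

P_cr ≈ 8330 kN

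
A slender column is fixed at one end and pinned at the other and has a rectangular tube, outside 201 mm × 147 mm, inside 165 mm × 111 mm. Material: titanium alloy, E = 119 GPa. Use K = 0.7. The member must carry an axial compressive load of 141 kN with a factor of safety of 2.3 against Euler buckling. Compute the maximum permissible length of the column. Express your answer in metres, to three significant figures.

Weak-axis I_min = (h_o·b_o³ − h_i·b_i³)/12 with b_o = 147, b_i = 111.0 mm (shorter outer/inner sides).
I_min = (201×147³ − 165.0×111.0³)/12 = 3.440×10^7 mm⁴
I = 3.440×10^-5 m⁴
Required critical load P_cr = n·P = 2.3 × 141 = 324.3 kN = 3.243×10^5 N
From P_cr = π²EI/(K·L)²:  L = (1/K)·√(π²EI/P_cr) = (1/0.7)·√(π²×1.19×10^11×3.440×10^-5/3.243×10^5)
L = 15.9 m

L_max ≈ 15.9 m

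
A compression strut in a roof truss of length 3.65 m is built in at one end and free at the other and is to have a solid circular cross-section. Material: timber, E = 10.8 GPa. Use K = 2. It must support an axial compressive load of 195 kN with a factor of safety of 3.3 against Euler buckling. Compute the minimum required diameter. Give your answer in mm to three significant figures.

Required P_cr = n·P = 3.3 × 195 = 643.5 kN
L_e = K·L = 2 × 3.65 = 7.300 m
Required I = P_cr·L_e²/(π²E) = 6.435×10^5 × 7.300² / (π² × 1.08×10^10) = 3.217×10^-4 m⁴
I_req = 3.217×10^8 mm⁴
Solid circle: I = πd⁴/64  ⇒  d = (64I/π)^(1/4) = (64×3.217×10^8/π)^(1/4) = 285 mm

d ≈ 285 mm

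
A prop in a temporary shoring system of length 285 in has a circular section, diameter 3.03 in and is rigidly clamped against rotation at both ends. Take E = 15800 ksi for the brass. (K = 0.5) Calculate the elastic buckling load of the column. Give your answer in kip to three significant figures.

P_cr ≈ 31.8 kip

I = πd⁴/64 = π×3.03⁴/64 = 4.138 in⁴
Effective length L_e = K·L = 0.5 × 285 = 142.5 in
P_cr = π²EI / L_e² = π² × 15800×10³ × 4.138 / 142.5² = 3.177×10^4 lb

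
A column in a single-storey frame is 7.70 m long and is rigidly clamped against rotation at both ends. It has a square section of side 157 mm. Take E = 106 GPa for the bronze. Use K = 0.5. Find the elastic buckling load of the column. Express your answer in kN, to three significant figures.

I = a⁴/12 = 157⁴/12 = 5.063×10^7 mm⁴
I = 5.063×10^7 mm⁴ = 5.063×10^-5 m⁴
Effective length L_e = K·L = 0.5 × 7.70 = 3.850 m
P_cr = π²EI / L_e² = π² × 106×10⁹ × 5.063×10^-5 / 3.850² = 3.574×10^6 N

P_cr ≈ 3570 kN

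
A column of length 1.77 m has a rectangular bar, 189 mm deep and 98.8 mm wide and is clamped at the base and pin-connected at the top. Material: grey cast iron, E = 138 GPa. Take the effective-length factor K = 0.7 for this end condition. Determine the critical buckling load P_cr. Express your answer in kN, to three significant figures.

P_cr ≈ 13500 kN

Buckling occurs about the weak axis: I_min = h·b³/12 with b = 98.8 mm (the shorter side).
I_min = 189×98.8³/12 = 1.519×10^7 mm⁴
I = 1.519×10^7 mm⁴ = 1.519×10^-5 m⁴
Effective length L_e = K·L = 0.7 × 1.77 = 1.239 m
P_cr = π²EI / L_e² = π² × 138×10⁹ × 1.519×10^-5 / 1.239² = 1.348×10^7 N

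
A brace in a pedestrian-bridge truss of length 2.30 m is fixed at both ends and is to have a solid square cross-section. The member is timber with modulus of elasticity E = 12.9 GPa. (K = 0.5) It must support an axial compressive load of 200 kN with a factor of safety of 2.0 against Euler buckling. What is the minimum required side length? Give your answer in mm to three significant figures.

a ≈ 84.0 mm

Required P_cr = n·P = 2.0 × 200 = 400.0 kN
L_e = K·L = 0.5 × 2.30 = 1.150 m
Required I = P_cr·L_e²/(π²E) = 4.000×10^5 × 1.150² / (π² × 1.29×10^10) = 4.155×10^-6 m⁴
I_req = 4.155×10^6 mm⁴
Solid square: I = a⁴/12  ⇒  a = (12I)^(1/4) = (12×4.155×10^6)^(1/4) = 84.0 mm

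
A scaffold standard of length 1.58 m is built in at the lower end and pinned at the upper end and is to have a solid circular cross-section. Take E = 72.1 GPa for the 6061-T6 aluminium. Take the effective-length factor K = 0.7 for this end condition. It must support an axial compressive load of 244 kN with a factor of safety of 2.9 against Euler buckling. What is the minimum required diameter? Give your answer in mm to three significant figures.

Required P_cr = n·P = 2.9 × 244 = 707.6 kN
L_e = K·L = 0.7 × 1.58 = 1.106 m
Required I = P_cr·L_e²/(π²E) = 7.076×10^5 × 1.106² / (π² × 7.21×10^10) = 1.216×10^-6 m⁴
I_req = 1.216×10^6 mm⁴
Solid circle: I = πd⁴/64  ⇒  d = (64I/π)^(1/4) = (64×1.216×10^6/π)^(1/4) = 70.6 mm

d ≈ 70.6 mm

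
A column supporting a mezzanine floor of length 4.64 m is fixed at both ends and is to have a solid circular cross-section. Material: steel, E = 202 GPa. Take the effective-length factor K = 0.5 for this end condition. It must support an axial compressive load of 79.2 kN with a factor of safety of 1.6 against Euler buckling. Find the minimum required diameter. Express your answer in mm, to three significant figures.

Required P_cr = n·P = 1.6 × 79.2 = 126.7 kN
L_e = K·L = 0.5 × 4.64 = 2.320 m
Required I = P_cr·L_e²/(π²E) = 1.267×10^5 × 2.320² / (π² × 2.02×10^11) = 3.421×10^-7 m⁴
I_req = 3.421×10^5 mm⁴
Solid circle: I = πd⁴/64  ⇒  d = (64I/π)^(1/4) = (64×3.421×10^5/π)^(1/4) = 51.4 mm

d ≈ 51.4 mm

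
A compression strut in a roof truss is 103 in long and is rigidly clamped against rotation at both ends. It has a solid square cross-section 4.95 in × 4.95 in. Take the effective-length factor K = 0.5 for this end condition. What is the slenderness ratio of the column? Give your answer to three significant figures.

For a square r = a/√12 = 4.95/√12 = 1.429 in
L_e = K·L = 0.5 × 103 = 51.50 in
λ = L_e / r_min = 51.500 / 1.429 = 36.0

λ ≈ 36.0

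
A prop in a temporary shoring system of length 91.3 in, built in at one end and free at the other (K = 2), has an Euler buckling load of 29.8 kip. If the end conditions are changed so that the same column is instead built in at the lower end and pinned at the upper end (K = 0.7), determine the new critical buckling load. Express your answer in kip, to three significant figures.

P_cr ∝ 1/K², so P_cr,new = P_cr,old × (K_old/K_new)² = 29.8 × (2/0.7)²
= 29.8 × 8.163 = 243 kip

P_cr ≈ 243 kip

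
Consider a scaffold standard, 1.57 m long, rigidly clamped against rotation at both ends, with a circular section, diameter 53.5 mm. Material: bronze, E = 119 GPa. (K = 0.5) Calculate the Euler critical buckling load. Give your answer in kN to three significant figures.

P_cr ≈ 766 kN

I = πd⁴/64 = π×53.5⁴/64 = 4.021×10^5 mm⁴
I = 4.021×10^5 mm⁴ = 4.021×10^-7 m⁴
Effective length L_e = K·L = 0.5 × 1.57 = 0.7850 m
P_cr = π²EI / L_e² = π² × 119×10⁹ × 4.021×10^-7 / 0.7850² = 7.665×10^5 N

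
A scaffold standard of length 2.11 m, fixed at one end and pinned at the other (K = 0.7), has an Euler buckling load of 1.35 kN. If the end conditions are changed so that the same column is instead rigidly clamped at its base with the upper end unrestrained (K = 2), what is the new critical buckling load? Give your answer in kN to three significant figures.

P_cr ∝ 1/K², so P_cr,new = P_cr,old × (K_old/K_new)² = 1.35 × (0.7/2)²
= 1.35 × 0.1225 = 0.165 kN

P_cr ≈ 0.165 kN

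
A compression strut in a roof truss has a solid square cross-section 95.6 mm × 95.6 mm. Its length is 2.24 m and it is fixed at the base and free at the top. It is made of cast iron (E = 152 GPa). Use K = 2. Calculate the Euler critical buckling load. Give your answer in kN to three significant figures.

P_cr ≈ 520 kN

I = a⁴/12 = 95.6⁴/12 = 6.961×10^6 mm⁴
I = 6.961×10^6 mm⁴ = 6.961×10^-6 m⁴
Effective length L_e = K·L = 2 × 2.24 = 4.480 m
P_cr = π²EI / L_e² = π² × 152×10⁹ × 6.961×10^-6 / 4.480² = 5.203×10^5 N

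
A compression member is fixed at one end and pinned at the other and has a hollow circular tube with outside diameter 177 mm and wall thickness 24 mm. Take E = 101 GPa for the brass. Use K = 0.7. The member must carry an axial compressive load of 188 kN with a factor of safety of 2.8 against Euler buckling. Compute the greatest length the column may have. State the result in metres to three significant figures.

L_max ≈ 11.6 m

Inner diameter d_i = 177 − 2×24 = 129.0 mm
I = π(d_o⁴ − d_i⁴)/64 = π(177⁴ − 129.0⁴)/64 = 3.459×10^7 mm⁴
I = 3.459×10^-5 m⁴
Required critical load P_cr = n·P = 2.8 × 188 = 526.4 kN = 5.264×10^5 N
From P_cr = π²EI/(K·L)²:  L = (1/K)·√(π²EI/P_cr) = (1/0.7)·√(π²×1.01×10^11×3.459×10^-5/5.264×10^5)
L = 11.6 m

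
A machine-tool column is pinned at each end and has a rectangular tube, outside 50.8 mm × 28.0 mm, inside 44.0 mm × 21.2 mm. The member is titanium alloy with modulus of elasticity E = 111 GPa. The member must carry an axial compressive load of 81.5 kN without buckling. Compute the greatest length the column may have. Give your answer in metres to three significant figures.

Weak-axis I_min = (h_o·b_o³ − h_i·b_i³)/12 with b_o = 28.0, b_i = 21.20 mm (shorter outer/inner sides).
I_min = (50.8×28.0³ − 44.00×21.20³)/12 = 5.799×10^4 mm⁴
I = 5.799×10^-8 m⁴
At the buckling limit P_cr = P = 8.150×10^4 N
From P_cr = π²EI/(K·L)²:  L = (1/K)·√(π²EI/P_cr) = (1/1)·√(π²×1.11×10^11×5.799×10^-8/8.150×10^4)
L = 0.883 m

L_max ≈ 0.883 m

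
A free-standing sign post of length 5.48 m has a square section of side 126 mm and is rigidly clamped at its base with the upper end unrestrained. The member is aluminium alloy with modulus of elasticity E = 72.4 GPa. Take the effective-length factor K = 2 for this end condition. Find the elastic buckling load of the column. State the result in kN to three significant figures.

I = a⁴/12 = 126⁴/12 = 2.100×10^7 mm⁴
I = 2.100×10^7 mm⁴ = 2.100×10^-5 m⁴
Effective length L_e = K·L = 2 × 5.48 = 10.96 m
P_cr = π²EI / L_e² = π² × 72.4×10⁹ × 2.100×10^-5 / 10.96² = 1.249×10^5 N

P_cr ≈ 125 kN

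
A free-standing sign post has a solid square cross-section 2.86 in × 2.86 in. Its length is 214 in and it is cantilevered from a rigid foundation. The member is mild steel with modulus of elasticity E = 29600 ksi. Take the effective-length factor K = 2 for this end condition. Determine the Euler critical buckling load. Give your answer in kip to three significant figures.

I = a⁴/12 = 2.86⁴/12 = 5.575 in⁴
Effective length L_e = K·L = 2 × 214 = 428.0 in
P_cr = π²EI / L_e² = π² × 29600×10³ × 5.575 / 428.0² = 8.892×10^3 lb

P_cr ≈ 8.89 kip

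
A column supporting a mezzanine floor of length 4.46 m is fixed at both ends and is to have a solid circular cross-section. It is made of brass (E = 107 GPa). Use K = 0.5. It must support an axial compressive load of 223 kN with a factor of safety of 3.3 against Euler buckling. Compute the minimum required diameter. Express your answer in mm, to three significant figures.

d ≈ 91.7 mm

Required P_cr = n·P = 3.3 × 223 = 735.9 kN
L_e = K·L = 0.5 × 4.46 = 2.230 m
Required I = P_cr·L_e²/(π²E) = 7.359×10^5 × 2.230² / (π² × 1.07×10^11) = 3.465×10^-6 m⁴
I_req = 3.465×10^6 mm⁴
Solid circle: I = πd⁴/64  ⇒  d = (64I/π)^(1/4) = (64×3.465×10^6/π)^(1/4) = 91.7 mm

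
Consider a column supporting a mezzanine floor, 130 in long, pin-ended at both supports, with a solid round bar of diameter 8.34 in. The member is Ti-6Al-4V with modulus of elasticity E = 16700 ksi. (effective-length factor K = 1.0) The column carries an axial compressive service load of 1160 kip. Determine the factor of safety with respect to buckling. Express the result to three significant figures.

I = πd⁴/64 = π×8.34⁴/64 = 237.5 in⁴
Effective length L_e = K·L = 1 × 130 = 130.0 in
P_cr = π²EI / L_e² = π² × 16700×10³ × 237.5 / 130.0² = 2.316×10^6 lb
Factor of safety n = P_cr / P = 2316.1 / 1160 = 2.00

n ≈ 2.00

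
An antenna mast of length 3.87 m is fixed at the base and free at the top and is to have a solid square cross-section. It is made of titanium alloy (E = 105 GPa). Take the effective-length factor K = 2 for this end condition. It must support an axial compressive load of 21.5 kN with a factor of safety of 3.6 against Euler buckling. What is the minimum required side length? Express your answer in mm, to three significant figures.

a ≈ 85.6 mm

Required P_cr = n·P = 3.6 × 21.5 = 77.40 kN
L_e = K·L = 2 × 3.87 = 7.740 m
Required I = P_cr·L_e²/(π²E) = 7.740×10^4 × 7.740² / (π² × 1.05×10^11) = 4.474×10^-6 m⁴
I_req = 4.474×10^6 mm⁴
Solid square: I = a⁴/12  ⇒  a = (12I)^(1/4) = (12×4.474×10^6)^(1/4) = 85.6 mm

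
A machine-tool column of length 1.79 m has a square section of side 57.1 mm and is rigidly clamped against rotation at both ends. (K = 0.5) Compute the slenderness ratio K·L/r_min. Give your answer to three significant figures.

λ ≈ 54.3

I = a⁴/12 = 57.1⁴/12 = 8.859×10^5 mm⁴
A = 3.260×10^3 mm²;  r_min = √(I/A) = √(8.859×10^5/3.260×10^3) = 16.48 mm
L_e = K·L = 0.5 × 1.79 m = 0.8950 m = 895.00 mm
λ = L_e / r_min = 895.00 / 16.48 = 54.3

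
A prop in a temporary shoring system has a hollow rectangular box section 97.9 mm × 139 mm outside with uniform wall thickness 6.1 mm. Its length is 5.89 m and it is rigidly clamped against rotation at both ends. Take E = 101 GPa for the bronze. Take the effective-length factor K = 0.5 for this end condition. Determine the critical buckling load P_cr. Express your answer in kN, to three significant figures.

P_cr ≈ 485 kN

Inner dimensions: h_i = 139 − 2×6.1 = 126.8 mm, b_i = 97.9 − 2×6.1 = 85.70 mm
Weak-axis I_min = (h_o·b_o³ − h_i·b_i³)/12 with b_o = 97.9, b_i = 85.70 mm (shorter outer/inner sides).
I_min = (139×97.9³ − 126.8×85.70³)/12 = 4.218×10^6 mm⁴
I = 4.218×10^6 mm⁴ = 4.218×10^-6 m⁴
Effective length L_e = K·L = 0.5 × 5.89 = 2.945 m
P_cr = π²EI / L_e² = π² × 101×10⁹ × 4.218×10^-6 / 2.945² = 4.848×10^5 N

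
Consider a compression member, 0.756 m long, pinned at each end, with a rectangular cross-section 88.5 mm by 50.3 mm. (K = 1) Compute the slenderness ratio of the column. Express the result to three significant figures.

For a rectangle r_min = b/√12 = 50.3/√12 = 14.52 mm
L_e = K·L = 1 × 0.756 m = 0.7560 m = 756.00 mm
λ = L_e / r_min = 756.00 / 14.52 = 52.1

λ ≈ 52.1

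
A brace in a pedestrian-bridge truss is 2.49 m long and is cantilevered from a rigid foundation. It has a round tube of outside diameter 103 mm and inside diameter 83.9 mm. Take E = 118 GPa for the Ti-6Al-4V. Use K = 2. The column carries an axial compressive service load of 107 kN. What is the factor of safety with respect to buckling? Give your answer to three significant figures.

d_o = 103 mm, d_i = 83.9 mm
I = π(d_o⁴ − d_i⁴)/64 = π(103⁴ − 83.90⁴)/64 = 3.093×10^6 mm⁴
I = 3.093×10^6 mm⁴ = 3.093×10^-6 m⁴
Effective length L_e = K·L = 2 × 2.49 = 4.980 m
P_cr = π²EI / L_e² = π² × 118×10⁹ × 3.093×10^-6 / 4.980² = 1.452×10^5 N
Factor of safety n = P_cr / P = 145.22 / 107 = 1.36

n ≈ 1.36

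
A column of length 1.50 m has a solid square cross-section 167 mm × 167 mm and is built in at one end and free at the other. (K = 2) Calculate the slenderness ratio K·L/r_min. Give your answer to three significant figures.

For a square r = a/√12 = 167/√12 = 48.21 mm
L_e = K·L = 2 × 1.50 m = 3.000 m = 3000.0 mm
λ = L_e / r_min = 3000.0 / 48.21 = 62.2

λ ≈ 62.2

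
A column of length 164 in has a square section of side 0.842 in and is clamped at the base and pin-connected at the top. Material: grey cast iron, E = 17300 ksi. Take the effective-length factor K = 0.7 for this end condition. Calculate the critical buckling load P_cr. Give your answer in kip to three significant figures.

P_cr ≈ 0.543 kip

I = a⁴/12 = 0.842⁴/12 = 4.189×10^-2 in⁴
Effective length L_e = K·L = 0.7 × 164 = 114.8 in
P_cr = π²EI / L_e² = π² × 17300×10³ × 4.189×10^-2 / 114.8² = 542.7 lb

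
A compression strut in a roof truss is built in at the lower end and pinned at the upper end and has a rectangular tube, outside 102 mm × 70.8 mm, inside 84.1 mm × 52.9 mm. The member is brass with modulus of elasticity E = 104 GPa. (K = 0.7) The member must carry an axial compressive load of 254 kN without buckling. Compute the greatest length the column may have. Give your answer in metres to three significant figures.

Weak-axis I_min = (h_o·b_o³ − h_i·b_i³)/12 with b_o = 70.8, b_i = 52.90 mm (shorter outer/inner sides).
I_min = (102×70.8³ − 84.10×52.90³)/12 = 1.979×10^6 mm⁴
I = 1.979×10^-6 m⁴
At the buckling limit P_cr = P = 2.540×10^5 N
From P_cr = π²EI/(K·L)²:  L = (1/K)·√(π²EI/P_cr) = (1/0.7)·√(π²×1.04×10^11×1.979×10^-6/2.540×10^5)
L = 4.04 m

L_max ≈ 4.04 m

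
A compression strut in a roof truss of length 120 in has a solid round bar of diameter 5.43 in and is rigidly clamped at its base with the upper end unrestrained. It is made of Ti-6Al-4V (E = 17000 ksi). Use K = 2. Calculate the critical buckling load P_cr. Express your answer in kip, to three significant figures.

I = πd⁴/64 = π×5.43⁴/64 = 42.67 in⁴
Effective length L_e = K·L = 2 × 120 = 240.0 in
P_cr = π²EI / L_e² = π² × 17000×10³ × 42.67 / 240.0² = 1.243×10^5 lb

P_cr ≈ 124 kip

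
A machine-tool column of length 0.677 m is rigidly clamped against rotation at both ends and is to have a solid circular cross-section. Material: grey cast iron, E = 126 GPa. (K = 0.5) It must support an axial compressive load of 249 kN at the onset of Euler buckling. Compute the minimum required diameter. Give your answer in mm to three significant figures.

L_e = K·L = 0.5 × 0.677 = 0.3385 m
Required I = P_cr·L_e²/(π²E) = 2.490×10^5 × 0.3385² / (π² × 1.26×10^11) = 2.294×10^-8 m⁴
I_req = 2.294×10^4 mm⁴
Solid circle: I = πd⁴/64  ⇒  d = (64I/π)^(1/4) = (64×2.294×10^4/π)^(1/4) = 26.1 mm

d ≈ 26.1 mm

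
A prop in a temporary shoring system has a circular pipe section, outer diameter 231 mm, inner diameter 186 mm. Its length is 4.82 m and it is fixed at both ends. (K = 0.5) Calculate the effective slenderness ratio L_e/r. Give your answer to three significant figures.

λ ≈ 32.5

d_o = 231 mm, d_i = 186 mm
I = π(d_o⁴ − d_i⁴)/64 = π(231⁴ − 186.0⁴)/64 = 8.102×10^7 mm⁴
A = 1.474×10^4 mm²;  r_min = √(I/A) = √(8.102×10^7/1.474×10^4) = 74.14 mm
L_e = K·L = 0.5 × 4.82 m = 2.410 m = 2410.0 mm
λ = L_e / r_min = 2410.0 / 74.14 = 32.5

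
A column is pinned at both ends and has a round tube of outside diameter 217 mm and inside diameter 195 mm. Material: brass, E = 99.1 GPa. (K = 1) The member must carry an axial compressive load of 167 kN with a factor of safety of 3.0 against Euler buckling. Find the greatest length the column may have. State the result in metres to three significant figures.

L_max ≈ 8.60 m

d_o = 217 mm, d_i = 195 mm
I = π(d_o⁴ − d_i⁴)/64 = π(217⁴ − 195.0⁴)/64 = 3.787×10^7 mm⁴
I = 3.787×10^-5 m⁴
Required critical load P_cr = n·P = 3.0 × 167 = 501.0 kN = 5.010×10^5 N
From P_cr = π²EI/(K·L)²:  L = (1/K)·√(π²EI/P_cr) = (1/1)·√(π²×9.91×10^10×3.787×10^-5/5.010×10^5)
L = 8.60 m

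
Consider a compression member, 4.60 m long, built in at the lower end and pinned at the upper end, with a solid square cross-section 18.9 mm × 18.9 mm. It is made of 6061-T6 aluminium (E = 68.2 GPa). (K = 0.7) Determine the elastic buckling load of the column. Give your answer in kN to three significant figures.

I = a⁴/12 = 18.9⁴/12 = 1.063×10^4 mm⁴
I = 1.063×10^4 mm⁴ = 1.063×10^-8 m⁴
Effective length L_e = K·L = 0.7 × 4.60 = 3.220 m
P_cr = π²EI / L_e² = π² × 68.2×10⁹ × 1.063×10^-8 / 3.220² = 690.3 N

P_cr ≈ 0.690 kN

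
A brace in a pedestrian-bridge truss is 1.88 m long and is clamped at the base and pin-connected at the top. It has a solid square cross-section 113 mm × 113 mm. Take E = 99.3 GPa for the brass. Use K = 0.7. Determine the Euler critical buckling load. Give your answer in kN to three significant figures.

I = a⁴/12 = 113⁴/12 = 1.359×10^7 mm⁴
I = 1.359×10^7 mm⁴ = 1.359×10^-5 m⁴
Effective length L_e = K·L = 0.7 × 1.88 = 1.316 m
P_cr = π²EI / L_e² = π² × 99.3×10⁹ × 1.359×10^-5 / 1.316² = 7.689×10^6 N

P_cr ≈ 7690 kN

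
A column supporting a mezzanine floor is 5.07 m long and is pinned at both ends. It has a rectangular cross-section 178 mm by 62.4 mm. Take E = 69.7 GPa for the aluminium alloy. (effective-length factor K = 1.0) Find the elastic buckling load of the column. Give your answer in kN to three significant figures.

Buckling occurs about the weak axis: I_min = h·b³/12 with b = 62.4 mm (the shorter side).
I_min = 178×62.4³/12 = 3.604×10^6 mm⁴
I = 3.604×10^6 mm⁴ = 3.604×10^-6 m⁴
Effective length L_e = K·L = 1 × 5.07 = 5.070 m
P_cr = π²EI / L_e² = π² × 69.7×10⁹ × 3.604×10^-6 / 5.070² = 9.645×10^4 N

P_cr ≈ 96.5 kN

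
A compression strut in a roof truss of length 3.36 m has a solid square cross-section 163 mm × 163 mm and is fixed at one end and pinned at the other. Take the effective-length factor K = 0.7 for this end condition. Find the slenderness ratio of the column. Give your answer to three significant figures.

λ ≈ 50.0

For a square r = a/√12 = 163/√12 = 47.05 mm
L_e = K·L = 0.7 × 3.36 m = 2.352 m = 2352.0 mm
λ = L_e / r_min = 2352.0 / 47.05 = 50.0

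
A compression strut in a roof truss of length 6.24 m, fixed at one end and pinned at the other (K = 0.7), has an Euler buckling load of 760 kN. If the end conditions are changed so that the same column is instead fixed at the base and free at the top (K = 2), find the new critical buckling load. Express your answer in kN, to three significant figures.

P_cr ∝ 1/K², so P_cr,new = P_cr,old × (K_old/K_new)² = 760 × (0.7/2)²
= 760 × 0.1225 = 93.1 kN

P_cr ≈ 93.1 kN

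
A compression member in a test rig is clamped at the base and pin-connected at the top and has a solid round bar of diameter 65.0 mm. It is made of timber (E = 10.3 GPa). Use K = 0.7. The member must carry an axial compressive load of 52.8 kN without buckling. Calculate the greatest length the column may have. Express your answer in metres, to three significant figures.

L_max ≈ 1.86 m

I = πd⁴/64 = π×65.0⁴/64 = 8.762×10^5 mm⁴
I = 8.762×10^-7 m⁴
At the buckling limit P_cr = P = 5.280×10^4 N
From P_cr = π²EI/(K·L)²:  L = (1/K)·√(π²EI/P_cr) = (1/0.7)·√(π²×1.03×10^10×8.762×10^-7/5.280×10^4)
L = 1.86 m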